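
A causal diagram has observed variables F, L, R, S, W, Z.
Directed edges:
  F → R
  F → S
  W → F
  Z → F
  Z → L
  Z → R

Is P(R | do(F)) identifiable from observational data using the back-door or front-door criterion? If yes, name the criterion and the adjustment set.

desc(F)\{F}={R,S}; candidates ⊆ {L,W,Z}.
size 0: {}; under {} F still reaches {L,R,W,Z} ∋ R.
{Z}: F⊥R given {Z} in G with F→· removed — back-door holds.
P(R|do(F)) = Σ_{Z} P(R|F,Z)·P(Z).

P(R|do(F)): backdoor, adjust for {Z}.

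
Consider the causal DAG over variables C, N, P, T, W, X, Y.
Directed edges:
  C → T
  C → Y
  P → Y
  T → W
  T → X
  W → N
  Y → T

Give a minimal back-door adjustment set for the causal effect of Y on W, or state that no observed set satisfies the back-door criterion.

Y→W: minimal back-door set {C}.

desc(Y)\{Y}={N,T,W,X}; candidates ⊆ {C,P}.
size 0: {}; under {} Y still reaches {C,N,P,T,W,X} ∋ W.
{C}: Y⊥W given {C} in G with Y→· removed — back-door holds.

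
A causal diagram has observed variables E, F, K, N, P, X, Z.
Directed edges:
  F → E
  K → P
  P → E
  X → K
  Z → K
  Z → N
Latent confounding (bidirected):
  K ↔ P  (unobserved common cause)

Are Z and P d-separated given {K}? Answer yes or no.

No — Z and P are d-connected given {K}.

Bayes-Ball from Z | {K} reaches {E,N,P,X}.
P ∈ reach(Z|{K}) ⇒ Z ⊥̸ P | {K}.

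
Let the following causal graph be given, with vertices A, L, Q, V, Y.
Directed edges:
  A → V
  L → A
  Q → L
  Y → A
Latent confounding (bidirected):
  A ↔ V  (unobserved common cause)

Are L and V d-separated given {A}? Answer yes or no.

No — L and V are d-connected given {A}.

Bayes-Ball from L | {A} reaches {Q,V,Y}.
V ∈ reach(L|{A}) ⇒ L ⊥̸ V | {A}.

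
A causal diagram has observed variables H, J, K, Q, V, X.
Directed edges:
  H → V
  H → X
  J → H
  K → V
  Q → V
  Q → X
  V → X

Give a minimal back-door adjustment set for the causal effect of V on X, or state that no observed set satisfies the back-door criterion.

desc(V)\{V}={X}; candidates ⊆ {H,J,K,Q}.
size 0: {}; under {} V still reaches {H,J,K,Q,X} ∋ X.
size 1: {H}, {J}, {K} …(+1); under {H} V still reaches {K,Q,X} ∋ X.
{H,Q}: V⊥X given {H,Q} in G with V→· removed — back-door holds.

V→X: minimal back-door set {H, Q}.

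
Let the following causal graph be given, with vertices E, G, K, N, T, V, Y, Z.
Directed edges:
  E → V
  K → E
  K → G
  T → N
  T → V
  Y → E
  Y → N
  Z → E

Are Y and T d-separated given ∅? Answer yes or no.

Bayes-Ball from Y | ∅ reaches {E,N,V}.
T ∉ reach(Y|∅) ⇒ Y ⊥ T | ∅.

Yes — Y ⊥ T | ∅.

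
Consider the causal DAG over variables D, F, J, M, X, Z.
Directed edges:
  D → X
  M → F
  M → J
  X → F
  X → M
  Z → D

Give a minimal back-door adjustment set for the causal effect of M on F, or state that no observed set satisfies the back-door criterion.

M→F: minimal back-door set {X}.

desc(M)\{M}={F,J}; candidates ⊆ {D,X,Z}.
size 0: {}; under {} M still reaches {D,F,X,Z} ∋ F.
{X}: M⊥F given {X} in G with M→· removed — back-door holds.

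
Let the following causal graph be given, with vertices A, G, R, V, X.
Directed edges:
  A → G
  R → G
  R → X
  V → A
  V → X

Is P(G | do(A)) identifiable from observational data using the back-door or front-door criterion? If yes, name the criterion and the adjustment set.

desc(A)\{A}={G}; candidates ⊆ {R,V,X}.
∅: A⊥G given ∅ in G with A→· removed — back-door holds.
P(G|do(A)) = P(G|A) — no adjustment needed.

P(G|do(A)): backdoor, adjust for ∅.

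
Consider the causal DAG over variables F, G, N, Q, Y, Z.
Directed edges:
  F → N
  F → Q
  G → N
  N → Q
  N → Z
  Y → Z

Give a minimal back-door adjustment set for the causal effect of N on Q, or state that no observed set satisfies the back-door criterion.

N→Q: minimal back-door set {F}.

desc(N)\{N}={Q,Z}; candidates ⊆ {F,G,Y}.
size 0: {}; under {} N still reaches {F,G,Q} ∋ Q.
{F}: N⊥Q given {F} in G with N→· removed — back-door holds.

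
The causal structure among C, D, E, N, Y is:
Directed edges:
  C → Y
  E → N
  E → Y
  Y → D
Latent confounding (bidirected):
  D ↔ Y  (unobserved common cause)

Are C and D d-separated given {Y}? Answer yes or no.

Bayes-Ball from C | {Y} reaches {D,E,N}.
D ∈ reach(C|{Y}) ⇒ C ⊥̸ D | {Y}.

No — C and D are d-connected given {Y}.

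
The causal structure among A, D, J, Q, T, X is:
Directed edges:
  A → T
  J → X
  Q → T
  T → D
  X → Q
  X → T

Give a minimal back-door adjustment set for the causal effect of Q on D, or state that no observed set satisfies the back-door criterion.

Q→D: minimal back-door set {X}.

desc(Q)\{Q}={D,T}; candidates ⊆ {A,J,X}.
size 0: {}; under {} Q still reaches {D,J,T,X} ∋ D.
{X}: Q⊥D given {X} in G with Q→· removed — back-door holds.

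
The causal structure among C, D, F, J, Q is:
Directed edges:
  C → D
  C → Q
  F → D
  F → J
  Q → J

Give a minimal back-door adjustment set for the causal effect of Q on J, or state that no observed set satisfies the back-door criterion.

Q→J: minimal back-door set ∅.

desc(Q)\{Q}={J}; candidates ⊆ {C,D,F}.
∅: Q⊥J given ∅ in G with Q→· removed — back-door holds.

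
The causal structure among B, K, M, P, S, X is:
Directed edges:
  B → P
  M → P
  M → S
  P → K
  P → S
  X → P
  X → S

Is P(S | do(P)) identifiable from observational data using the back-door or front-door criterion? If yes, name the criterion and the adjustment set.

P(S|do(P)): backdoor, adjust for {M, X}.

desc(P)\{P}={K,S}; candidates ⊆ {B,M,X}.
size 0: {}; under {} P still reaches {B,M,S,X} ∋ S.
size 1: {B}, {M}, {X}; under {B} P still reaches {M,S,X} ∋ S.
{M,X}: P⊥S given {M,X} in G with P→· removed — back-door holds.
P(S|do(P)) = Σ_{M,X} P(S|P,M,X)·P(M,X).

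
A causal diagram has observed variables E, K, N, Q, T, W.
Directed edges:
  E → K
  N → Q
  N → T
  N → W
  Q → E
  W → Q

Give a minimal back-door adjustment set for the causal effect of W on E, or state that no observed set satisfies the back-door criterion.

W→E: minimal back-door set {N}.

desc(W)\{W}={E,K,Q}; candidates ⊆ {N,T}.
size 0: {}; under {} W still reaches {E,K,N,Q,T} ∋ E.
{N}: W⊥E given {N} in G with W→· removed — back-door holds.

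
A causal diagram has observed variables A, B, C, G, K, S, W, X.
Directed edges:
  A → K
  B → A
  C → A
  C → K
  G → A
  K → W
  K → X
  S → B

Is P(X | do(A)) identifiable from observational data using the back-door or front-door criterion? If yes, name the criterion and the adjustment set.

desc(A)\{A}={K,W,X}; candidates ⊆ {B,C,G,S}.
size 0: {}; under {} A still reaches {B,C,G,K,S,W,X} ∋ X.
{C}: A⊥X given {C} in G with A→· removed — back-door holds.
P(X|do(A)) = Σ_{C} P(X|A,C)·P(C).

P(X|do(A)): backdoor, adjust for {C}.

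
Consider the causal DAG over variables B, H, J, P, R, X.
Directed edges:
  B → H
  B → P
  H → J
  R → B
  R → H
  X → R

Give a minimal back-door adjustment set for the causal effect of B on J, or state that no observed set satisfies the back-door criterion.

desc(B)\{B}={H,J,P}; candidates ⊆ {R,X}.
size 0: {}; under {} B still reaches {H,J,R,X} ∋ J.
{R}: B⊥J given {R} in G with B→· removed — back-door holds.

B→J: minimal back-door set {R}.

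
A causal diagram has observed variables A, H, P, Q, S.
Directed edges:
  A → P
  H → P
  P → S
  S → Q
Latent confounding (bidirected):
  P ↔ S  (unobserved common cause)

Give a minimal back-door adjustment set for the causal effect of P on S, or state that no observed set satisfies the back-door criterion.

desc(P)\{P}={Q,S}; candidates ⊆ {A,H}.
P↔S: latent back-door arc(s) into P.
size 0: {}; under {} P still reaches {A,H,Q,S} ∋ S.
size 1: {A}, {H}; under {A} P still reaches {H,Q,S} ∋ S.
size 2: {A,H}; under {A,H} P still reaches {Q,S} ∋ S.
P↔S cannot be blocked by any observed set — no back-door set.

P→S: no observed back-door set.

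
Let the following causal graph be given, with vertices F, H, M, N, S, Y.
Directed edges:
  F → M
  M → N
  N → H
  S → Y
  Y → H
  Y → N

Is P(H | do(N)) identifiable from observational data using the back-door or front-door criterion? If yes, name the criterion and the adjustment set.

P(H|do(N)): backdoor, adjust for {Y}.

desc(N)\{N}={H}; candidates ⊆ {F,M,S,Y}.
size 0: {}; under {} N still reaches {F,H,M,S,Y} ∋ H.
{Y}: N⊥H given {Y} in G with N→· removed — back-door holds.
P(H|do(N)) = Σ_{Y} P(H|N,Y)·P(Y).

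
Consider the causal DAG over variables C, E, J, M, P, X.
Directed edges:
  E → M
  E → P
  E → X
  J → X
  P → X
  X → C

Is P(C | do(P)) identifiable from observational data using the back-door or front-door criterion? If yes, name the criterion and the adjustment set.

P(C|do(P)): backdoor, adjust for {E}.

desc(P)\{P}={C,X}; candidates ⊆ {E,J,M}.
size 0: {}; under {} P still reaches {C,E,M,X} ∋ C.
{E}: P⊥C given {E} in G with P→· removed — back-door holds.
P(C|do(P)) = Σ_{E} P(C|P,E)·P(E).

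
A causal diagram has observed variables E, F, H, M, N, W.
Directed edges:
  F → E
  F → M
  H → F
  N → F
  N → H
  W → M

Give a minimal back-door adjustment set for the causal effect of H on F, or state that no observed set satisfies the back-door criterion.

desc(H)\{H}={E,F,M}; candidates ⊆ {N,W}.
size 0: {}; under {} H still reaches {E,F,M,N} ∋ F.
{N}: H⊥F given {N} in G with H→· removed — back-door holds.

H→F: minimal back-door set {N}.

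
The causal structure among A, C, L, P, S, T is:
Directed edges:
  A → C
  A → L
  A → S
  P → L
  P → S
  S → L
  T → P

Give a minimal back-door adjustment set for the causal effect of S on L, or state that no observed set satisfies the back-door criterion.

S→L: minimal back-door set {A, P}.

desc(S)\{S}={L}; candidates ⊆ {A,C,P,T}.
size 0: {}; under {} S still reaches {A,C,L,P,T} ∋ L.
size 1: {A}, {C}, {P} …(+1); under {A} S still reaches {L,P,T} ∋ L.
{A,P}: S⊥L given {A,P} in G with S→· removed — back-door holds.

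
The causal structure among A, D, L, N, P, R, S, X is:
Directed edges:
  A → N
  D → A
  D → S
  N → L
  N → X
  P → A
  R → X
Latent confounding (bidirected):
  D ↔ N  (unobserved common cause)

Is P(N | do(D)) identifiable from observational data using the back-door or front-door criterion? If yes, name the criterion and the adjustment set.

desc(D)\{D}={A,L,N,S,X}; candidates ⊆ {P,R}.
D↔N: latent back-door arc(s) into D.
size 0: {}; under {} D still reaches {L,N,X} ∋ N.
size 1: {P}, {R}; under {P} D still reaches {L,N,X} ∋ N.
size 2: {P,R}; under {P,R} D still reaches {L,N,X} ∋ N.
D↔N cannot be blocked by any observed set — no back-door set.
{A}: (i) intercepts every directed D→N path; (ii) no back-door D→{A}; (iii) {D} blocks every back-door {A}→N. Front-door holds.
P(N|do(D)) = Σ_{A} P(A|D) Σ_{D'} P(N|A,D')P(D').

P(N|do(D)): frontdoor, adjust for {A}.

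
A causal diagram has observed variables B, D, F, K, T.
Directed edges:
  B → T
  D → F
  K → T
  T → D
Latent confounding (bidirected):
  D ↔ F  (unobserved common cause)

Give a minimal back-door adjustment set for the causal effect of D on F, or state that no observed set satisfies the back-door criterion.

D→F: no observed back-door set.

desc(D)\{D}={F}; candidates ⊆ {B,K,T}.
D↔F: latent back-door arc(s) into D.
size 0: {}; under {} D still reaches {B,F,K,T} ∋ F.
size 1: {B}, {K}, {T}; under {B} D still reaches {F,K,T} ∋ F.
size 2: {B,K}, {B,T}, {K,T}; under {B,K} D still reaches {F,T} ∋ F.
D↔F cannot be blocked by any observed set — no back-door set.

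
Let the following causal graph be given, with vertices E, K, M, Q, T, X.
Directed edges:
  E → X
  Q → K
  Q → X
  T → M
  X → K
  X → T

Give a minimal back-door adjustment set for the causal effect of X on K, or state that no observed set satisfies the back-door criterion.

desc(X)\{X}={K,M,T}; candidates ⊆ {E,Q}.
size 0: {}; under {} X still reaches {E,K,Q} ∋ K.
{Q}: X⊥K given {Q} in G with X→· removed — back-door holds.

X→K: minimal back-door set {Q}.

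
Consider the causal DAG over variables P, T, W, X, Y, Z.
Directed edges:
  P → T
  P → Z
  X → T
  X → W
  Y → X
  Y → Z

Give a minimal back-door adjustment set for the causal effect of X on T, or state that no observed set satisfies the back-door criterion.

desc(X)\{X}={T,W}; candidates ⊆ {P,Y,Z}.
∅: X⊥T given ∅ in G with X→· removed — back-door holds.

X→T: minimal back-door set ∅.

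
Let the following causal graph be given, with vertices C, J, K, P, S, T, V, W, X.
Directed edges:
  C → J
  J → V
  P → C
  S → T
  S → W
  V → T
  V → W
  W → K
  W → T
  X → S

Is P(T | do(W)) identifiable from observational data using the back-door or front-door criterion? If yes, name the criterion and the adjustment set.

P(T|do(W)): backdoor, adjust for {S, V}.

desc(W)\{W}={K,T}; candidates ⊆ {C,J,P,S,V,X}.
size 0: {}; under {} W still reaches {C,J,P,S,T,V,X} ∋ T.
size 1: {C}, {J}, {P} …(+3); under {C} W still reaches {J,S,T,V,X} ∋ T.
{S,V}: W⊥T given {S,V} in G with W→· removed — back-door holds.
P(T|do(W)) = Σ_{S,V} P(T|W,S,V)·P(S,V).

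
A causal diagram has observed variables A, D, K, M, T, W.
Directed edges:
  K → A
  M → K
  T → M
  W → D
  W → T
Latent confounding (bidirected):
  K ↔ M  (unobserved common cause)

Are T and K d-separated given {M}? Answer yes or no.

Bayes-Ball from T | {M} reaches {A,D,K,W}.
K ∈ reach(T|{M}) ⇒ T ⊥̸ K | {M}.

No — T and K are d-connected given {M}.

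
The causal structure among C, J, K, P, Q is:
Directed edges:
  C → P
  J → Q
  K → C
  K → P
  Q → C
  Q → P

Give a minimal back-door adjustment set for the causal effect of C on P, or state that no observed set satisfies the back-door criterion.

C→P: minimal back-door set {K, Q}.

desc(C)\{C}={P}; candidates ⊆ {J,K,Q}.
size 0: {}; under {} C still reaches {J,K,P,Q} ∋ P.
size 1: {J}, {K}, {Q}; under {J} C still reaches {K,P,Q} ∋ P.
{K,Q}: C⊥P given {K,Q} in G with C→· removed — back-door holds.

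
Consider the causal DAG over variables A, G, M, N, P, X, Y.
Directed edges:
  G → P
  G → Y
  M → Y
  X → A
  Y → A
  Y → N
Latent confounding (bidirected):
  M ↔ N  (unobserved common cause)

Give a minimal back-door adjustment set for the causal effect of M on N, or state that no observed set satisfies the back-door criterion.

M→N: no observed back-door set.

desc(M)\{M}={A,N,Y}; candidates ⊆ {G,P,X}.
M↔N: latent back-door arc(s) into M.
size 0: {}; under {} M still reaches {N} ∋ N.
size 1: {G}, {P}, {X}; under {G} M still reaches {N} ∋ N.
size 2: {G,P}, {G,X}, {P,X}; under {G,P} M still reaches {N} ∋ N.
M↔N cannot be blocked by any observed set — no back-door set.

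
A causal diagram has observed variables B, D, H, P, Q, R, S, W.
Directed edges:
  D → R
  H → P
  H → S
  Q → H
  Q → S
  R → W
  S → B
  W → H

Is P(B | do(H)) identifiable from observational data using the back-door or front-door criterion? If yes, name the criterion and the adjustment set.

desc(H)\{H}={B,P,S}; candidates ⊆ {D,Q,R,W}.
size 0: {}; under {} H still reaches {B,D,Q,R,S,W} ∋ B.
{Q}: H⊥B given {Q} in G with H→· removed — back-door holds.
P(B|do(H)) = Σ_{Q} P(B|H,Q)·P(Q).

P(B|do(H)): backdoor, adjust for {Q}.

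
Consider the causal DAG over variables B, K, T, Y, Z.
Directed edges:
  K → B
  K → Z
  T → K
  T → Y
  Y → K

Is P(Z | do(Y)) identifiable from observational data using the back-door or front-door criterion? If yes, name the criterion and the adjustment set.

P(Z|do(Y)): backdoor, adjust for {T}.

desc(Y)\{Y}={B,K,Z}; candidates ⊆ {T}.
size 0: {}; under {} Y still reaches {B,K,T,Z} ∋ Z.
{T}: Y⊥Z given {T} in G with Y→· removed — back-door holds.
P(Z|do(Y)) = Σ_{T} P(Z|Y,T)·P(T).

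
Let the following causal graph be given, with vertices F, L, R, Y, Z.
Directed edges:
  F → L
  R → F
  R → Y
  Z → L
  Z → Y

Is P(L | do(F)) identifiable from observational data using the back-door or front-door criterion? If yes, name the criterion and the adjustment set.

desc(F)\{F}={L}; candidates ⊆ {R,Y,Z}.
∅: F⊥L given ∅ in G with F→· removed — back-door holds.
P(L|do(F)) = P(L|F) — no adjustment needed.

P(L|do(F)): backdoor, adjust for ∅.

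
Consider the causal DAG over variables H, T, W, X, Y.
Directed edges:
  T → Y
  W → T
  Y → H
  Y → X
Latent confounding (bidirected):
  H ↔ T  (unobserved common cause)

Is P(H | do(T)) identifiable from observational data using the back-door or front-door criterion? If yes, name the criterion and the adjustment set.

desc(T)\{T}={H,X,Y}; candidates ⊆ {W}.
T↔H: latent back-door arc(s) into T.
size 0: {}; under {} T still reaches {H,W} ∋ H.
size 1: {W}; under {W} T still reaches {H} ∋ H.
T↔H cannot be blocked by any observed set — no back-door set.
{Y}: (i) intercepts every directed T→H path; (ii) no back-door T→{Y}; (iii) {T} blocks every back-door {Y}→H. Front-door holds.
P(H|do(T)) = Σ_{Y} P(Y|T) Σ_{T'} P(H|Y,T')P(T').

P(H|do(T)): frontdoor, adjust for {Y}.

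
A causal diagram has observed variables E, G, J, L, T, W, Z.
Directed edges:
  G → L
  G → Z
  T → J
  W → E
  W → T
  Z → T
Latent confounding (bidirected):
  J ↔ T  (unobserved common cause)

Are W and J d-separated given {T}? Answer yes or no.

No — W and J are d-connected given {T}.

Bayes-Ball from W | {T} reaches {E,G,J,L,Z}.
J ∈ reach(W|{T}) ⇒ W ⊥̸ J | {T}.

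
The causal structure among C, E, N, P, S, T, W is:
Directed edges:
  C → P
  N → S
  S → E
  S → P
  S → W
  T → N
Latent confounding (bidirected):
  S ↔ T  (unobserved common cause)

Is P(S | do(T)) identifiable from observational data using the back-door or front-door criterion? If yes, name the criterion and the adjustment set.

desc(T)\{T}={E,N,P,S,W}; candidates ⊆ {C}.
T↔S: latent back-door arc(s) into T.
size 0: {}; under {} T still reaches {E,P,S,W} ∋ S.
size 1: {C}; under {C} T still reaches {E,P,S,W} ∋ S.
T↔S cannot be blocked by any observed set — no back-door set.
{N}: (i) intercepts every directed T→S path; (ii) no back-door T→{N}; (iii) {T} blocks every back-door {N}→S. Front-door holds.
P(S|do(T)) = Σ_{N} P(N|T) Σ_{T'} P(S|N,T')P(T').

P(S|do(T)): frontdoor, adjust for {N}.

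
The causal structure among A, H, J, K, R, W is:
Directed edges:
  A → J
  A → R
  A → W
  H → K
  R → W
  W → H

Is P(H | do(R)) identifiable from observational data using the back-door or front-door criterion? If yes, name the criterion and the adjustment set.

desc(R)\{R}={H,K,W}; candidates ⊆ {A,J}.
size 0: {}; under {} R still reaches {A,H,J,K,W} ∋ H.
{A}: R⊥H given {A} in G with R→· removed — back-door holds.
P(H|do(R)) = Σ_{A} P(H|R,A)·P(A).

P(H|do(R)): backdoor, adjust for {A}.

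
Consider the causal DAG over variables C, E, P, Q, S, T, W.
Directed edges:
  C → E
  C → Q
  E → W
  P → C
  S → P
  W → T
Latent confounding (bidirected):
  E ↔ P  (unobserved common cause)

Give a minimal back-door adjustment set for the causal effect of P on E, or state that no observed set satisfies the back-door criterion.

P→E: no observed back-door set.

desc(P)\{P}={C,E,Q,T,W}; candidates ⊆ {S}.
P↔E: latent back-door arc(s) into P.
size 0: {}; under {} P still reaches {E,S,T,W} ∋ E.
size 1: {S}; under {S} P still reaches {E,T,W} ∋ E.
P↔E cannot be blocked by any observed set — no back-door set.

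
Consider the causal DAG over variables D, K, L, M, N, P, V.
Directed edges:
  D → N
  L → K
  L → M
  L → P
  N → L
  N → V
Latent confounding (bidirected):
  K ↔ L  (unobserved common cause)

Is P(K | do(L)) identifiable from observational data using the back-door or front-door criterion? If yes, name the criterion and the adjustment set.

desc(L)\{L}={K,M,P}; candidates ⊆ {D,N,V}.
L↔K: latent back-door arc(s) into L.
size 0: {}; under {} L still reaches {D,K,N,V} ∋ K.
size 1: {D}, {N}, {V}; under {D} L still reaches {K,N,V} ∋ K.
size 2: {D,N}, {D,V}, {N,V}; under {D,N} L still reaches {K} ∋ K.
L↔K cannot be blocked by any observed set — no back-door set.
No mediator lies on a directed L→…→K path.
Neither criterion identifies P(K|do(L)) in this graph.

P(K|do(L)): not identifiable (no BD/FD set).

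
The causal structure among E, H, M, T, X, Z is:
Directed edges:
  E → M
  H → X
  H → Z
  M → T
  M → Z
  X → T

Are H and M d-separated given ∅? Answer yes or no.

Yes — H ⊥ M | ∅.

Bayes-Ball from H | ∅ reaches {T,X,Z}.
M ∉ reach(H|∅) ⇒ H ⊥ M | ∅.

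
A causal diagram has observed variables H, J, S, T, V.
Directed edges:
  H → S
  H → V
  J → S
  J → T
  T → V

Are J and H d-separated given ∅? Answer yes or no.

Bayes-Ball from J | ∅ reaches {S,T,V}.
H ∉ reach(J|∅) ⇒ J ⊥ H | ∅.

Yes — J ⊥ H | ∅.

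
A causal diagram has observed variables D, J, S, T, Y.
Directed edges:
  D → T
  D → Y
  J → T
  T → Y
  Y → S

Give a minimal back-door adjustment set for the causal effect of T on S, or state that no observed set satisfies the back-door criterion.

T→S: minimal back-door set {D}.

desc(T)\{T}={S,Y}; candidates ⊆ {D,J}.
size 0: {}; under {} T still reaches {D,J,S,Y} ∋ S.
{D}: T⊥S given {D} in G with T→· removed — back-door holds.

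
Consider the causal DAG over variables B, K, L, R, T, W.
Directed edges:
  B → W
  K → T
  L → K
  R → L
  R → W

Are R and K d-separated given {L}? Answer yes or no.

Bayes-Ball from R | {L} reaches {W}.
K ∉ reach(R|{L}) ⇒ R ⊥ K | {L}.

Yes — R ⊥ K | {L}.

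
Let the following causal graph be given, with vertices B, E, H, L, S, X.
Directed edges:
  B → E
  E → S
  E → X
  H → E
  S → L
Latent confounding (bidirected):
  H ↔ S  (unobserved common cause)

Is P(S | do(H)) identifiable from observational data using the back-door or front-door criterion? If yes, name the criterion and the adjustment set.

desc(H)\{H}={E,L,S,X}; candidates ⊆ {B}.
H↔S: latent back-door arc(s) into H.
size 0: {}; under {} H still reaches {L,S} ∋ S.
size 1: {B}; under {B} H still reaches {L,S} ∋ S.
H↔S cannot be blocked by any observed set — no back-door set.
{E}: (i) intercepts every directed H→S path; (ii) no back-door H→{E}; (iii) {H} blocks every back-door {E}→S. Front-door holds.
P(S|do(H)) = Σ_{E} P(E|H) Σ_{H'} P(S|E,H')P(H').

P(S|do(H)): frontdoor, adjust for {E}.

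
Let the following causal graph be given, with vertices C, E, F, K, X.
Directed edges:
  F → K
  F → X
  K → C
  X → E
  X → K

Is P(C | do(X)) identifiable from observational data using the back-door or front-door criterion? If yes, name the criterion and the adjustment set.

P(C|do(X)): backdoor, adjust for {F}.

desc(X)\{X}={C,E,K}; candidates ⊆ {F}.
size 0: {}; under {} X still reaches {C,F,K} ∋ C.
{F}: X⊥C given {F} in G with X→· removed — back-door holds.
P(C|do(X)) = Σ_{F} P(C|X,F)·P(F).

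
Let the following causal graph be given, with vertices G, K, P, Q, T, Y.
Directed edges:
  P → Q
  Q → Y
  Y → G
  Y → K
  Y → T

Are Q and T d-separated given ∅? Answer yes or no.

Bayes-Ball from Q | ∅ reaches {G,K,P,T,Y}.
T ∈ reach(Q|∅) ⇒ Q ⊥̸ T | ∅.

No — Q and T are d-connected given ∅.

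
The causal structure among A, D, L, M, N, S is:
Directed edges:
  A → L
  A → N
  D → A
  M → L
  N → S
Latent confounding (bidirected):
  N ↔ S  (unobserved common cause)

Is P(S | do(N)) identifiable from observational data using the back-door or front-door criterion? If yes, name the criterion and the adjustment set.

P(S|do(N)): not identifiable (no BD/FD set).

desc(N)\{N}={S}; candidates ⊆ {A,D,L,M}.
N↔S: latent back-door arc(s) into N.
size 0: {}; under {} N still reaches {A,D,L,S} ∋ S.
size 1: {A}, {D}, {L} …(+1); under {A} N still reaches {S} ∋ S.
size 2: {A,D}, {A,L}, {A,M} …(+3); under {A,D} N still reaches {S} ∋ S.
N↔S cannot be blocked by any observed set — no back-door set.
No mediator lies on a directed N→…→S path.
Neither criterion identifies P(S|do(N)) in this graph.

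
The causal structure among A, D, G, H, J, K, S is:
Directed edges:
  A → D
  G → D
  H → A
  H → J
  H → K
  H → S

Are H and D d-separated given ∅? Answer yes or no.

Bayes-Ball from H | ∅ reaches {A,D,J,K,S}.
D ∈ reach(H|∅) ⇒ H ⊥̸ D | ∅.

No — H and D are d-connected given ∅.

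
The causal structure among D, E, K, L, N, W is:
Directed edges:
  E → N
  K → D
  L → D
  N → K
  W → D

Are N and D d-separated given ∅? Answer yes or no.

Bayes-Ball from N | ∅ reaches {D,E,K}.
D ∈ reach(N|∅) ⇒ N ⊥̸ D | ∅.

No — N and D are d-connected given ∅.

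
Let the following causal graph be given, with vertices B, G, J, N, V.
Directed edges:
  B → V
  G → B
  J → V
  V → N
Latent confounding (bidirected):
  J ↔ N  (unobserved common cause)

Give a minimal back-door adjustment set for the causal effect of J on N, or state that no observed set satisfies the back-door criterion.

J→N: no observed back-door set.

desc(J)\{J}={N,V}; candidates ⊆ {B,G}.
J↔N: latent back-door arc(s) into J.
size 0: {}; under {} J still reaches {N} ∋ N.
size 1: {B}, {G}; under {B} J still reaches {N} ∋ N.
size 2: {B,G}; under {B,G} J still reaches {N} ∋ N.
J↔N cannot be blocked by any observed set — no back-door set.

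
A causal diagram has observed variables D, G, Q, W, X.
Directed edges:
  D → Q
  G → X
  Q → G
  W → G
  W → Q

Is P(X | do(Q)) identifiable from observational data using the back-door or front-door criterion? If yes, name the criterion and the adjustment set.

desc(Q)\{Q}={G,X}; candidates ⊆ {D,W}.
size 0: {}; under {} Q still reaches {D,G,W,X} ∋ X.
{W}: Q⊥X given {W} in G with Q→· removed — back-door holds.
P(X|do(Q)) = Σ_{W} P(X|Q,W)·P(W).

P(X|do(Q)): backdoor, adjust for {W}.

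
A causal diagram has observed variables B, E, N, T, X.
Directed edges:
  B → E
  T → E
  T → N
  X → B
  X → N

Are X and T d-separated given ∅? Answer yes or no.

Bayes-Ball from X | ∅ reaches {B,E,N}.
T ∉ reach(X|∅) ⇒ X ⊥ T | ∅.

Yes — X ⊥ T | ∅.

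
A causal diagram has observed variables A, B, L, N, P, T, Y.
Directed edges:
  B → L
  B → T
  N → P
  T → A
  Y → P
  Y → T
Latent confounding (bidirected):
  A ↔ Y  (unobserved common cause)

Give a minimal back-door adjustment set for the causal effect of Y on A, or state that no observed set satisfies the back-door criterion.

Y→A: no observed back-door set.

desc(Y)\{Y}={A,P,T}; candidates ⊆ {B,L,N}.
Y↔A: latent back-door arc(s) into Y.
size 0: {}; under {} Y still reaches {A} ∋ A.
size 1: {B}, {L}, {N}; under {B} Y still reaches {A} ∋ A.
size 2: {B,L}, {B,N}, {L,N}; under {B,L} Y still reaches {A} ∋ A.
Y↔A cannot be blocked by any observed set — no back-door set.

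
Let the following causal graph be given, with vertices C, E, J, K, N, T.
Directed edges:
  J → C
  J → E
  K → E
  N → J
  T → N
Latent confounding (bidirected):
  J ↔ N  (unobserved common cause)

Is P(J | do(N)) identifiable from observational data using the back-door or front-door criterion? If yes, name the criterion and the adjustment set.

desc(N)\{N}={C,E,J}; candidates ⊆ {K,T}.
N↔J: latent back-door arc(s) into N.
size 0: {}; under {} N still reaches {C,E,J,T} ∋ J.
size 1: {K}, {T}; under {K} N still reaches {C,E,J,T} ∋ J.
size 2: {K,T}; under {K,T} N still reaches {C,E,J} ∋ J.
N↔J cannot be blocked by any observed set — no back-door set.
No mediator lies on a directed N→…→J path.
Neither criterion identifies P(J|do(N)) in this graph.

P(J|do(N)): not identifiable (no BD/FD set).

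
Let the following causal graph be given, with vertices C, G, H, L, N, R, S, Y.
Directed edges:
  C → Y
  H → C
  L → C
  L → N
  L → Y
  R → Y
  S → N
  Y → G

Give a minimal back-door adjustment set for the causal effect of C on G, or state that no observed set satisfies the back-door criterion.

C→G: minimal back-door set {L}.

desc(C)\{C}={G,Y}; candidates ⊆ {H,L,N,R,S}.
size 0: {}; under {} C still reaches {G,H,L,N,Y} ∋ G.
{L}: C⊥G given {L} in G with C→· removed — back-door holds.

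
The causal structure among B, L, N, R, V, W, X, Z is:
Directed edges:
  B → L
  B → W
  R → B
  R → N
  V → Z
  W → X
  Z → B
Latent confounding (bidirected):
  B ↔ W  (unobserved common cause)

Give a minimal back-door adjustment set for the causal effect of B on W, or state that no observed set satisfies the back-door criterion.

desc(B)\{B}={L,W,X}; candidates ⊆ {N,R,V,Z}.
B↔W: latent back-door arc(s) into B.
size 0: {}; under {} B still reaches {N,R,V,W,X,Z} ∋ W.
size 1: {N}, {R}, {V} …(+1); under {N} B still reaches {R,V,W,X,Z} ∋ W.
size 2: {N,R}, {N,V}, {N,Z} …(+3); under {N,R} B still reaches {V,W,X,Z} ∋ W.
B↔W cannot be blocked by any observed set — no back-door set.

B→W: no observed back-door set.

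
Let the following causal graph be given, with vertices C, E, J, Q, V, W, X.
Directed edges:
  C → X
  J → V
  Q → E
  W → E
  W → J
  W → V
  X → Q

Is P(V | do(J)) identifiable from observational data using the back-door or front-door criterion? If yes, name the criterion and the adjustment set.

P(V|do(J)): backdoor, adjust for {W}.

desc(J)\{J}={V}; candidates ⊆ {C,E,Q,W,X}.
size 0: {}; under {} J still reaches {E,V,W} ∋ V.
{W}: J⊥V given {W} in G with J→· removed — back-door holds.
P(V|do(J)) = Σ_{W} P(V|J,W)·P(W).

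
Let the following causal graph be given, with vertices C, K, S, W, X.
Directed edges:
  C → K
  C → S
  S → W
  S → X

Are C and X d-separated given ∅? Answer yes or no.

No — C and X are d-connected given ∅.

Bayes-Ball from C | ∅ reaches {K,S,W,X}.
X ∈ reach(C|∅) ⇒ C ⊥̸ X | ∅.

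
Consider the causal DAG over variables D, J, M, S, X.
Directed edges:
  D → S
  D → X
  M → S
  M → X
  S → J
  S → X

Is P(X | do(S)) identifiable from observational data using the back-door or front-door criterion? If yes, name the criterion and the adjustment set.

P(X|do(S)): backdoor, adjust for {D, M}.

desc(S)\{S}={J,X}; candidates ⊆ {D,M}.
size 0: {}; under {} S still reaches {D,M,X} ∋ X.
size 1: {D}, {M}; under {D} S still reaches {M,X} ∋ X.
{D,M}: S⊥X given {D,M} in G with S→· removed — back-door holds.
P(X|do(S)) = Σ_{D,M} P(X|S,D,M)·P(D,M).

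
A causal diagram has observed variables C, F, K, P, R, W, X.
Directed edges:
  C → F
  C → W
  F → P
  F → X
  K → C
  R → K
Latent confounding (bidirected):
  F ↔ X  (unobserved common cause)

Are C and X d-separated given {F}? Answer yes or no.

No — C and X are d-connected given {F}.

Bayes-Ball from C | {F} reaches {K,R,W,X}.
X ∈ reach(C|{F}) ⇒ C ⊥̸ X | {F}.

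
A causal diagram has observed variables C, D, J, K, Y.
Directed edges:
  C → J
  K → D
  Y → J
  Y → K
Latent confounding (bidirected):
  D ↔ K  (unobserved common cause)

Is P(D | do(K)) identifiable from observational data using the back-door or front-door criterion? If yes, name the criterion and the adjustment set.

desc(K)\{K}={D}; candidates ⊆ {C,J,Y}.
K↔D: latent back-door arc(s) into K.
size 0: {}; under {} K still reaches {D,J,Y} ∋ D.
size 1: {C}, {J}, {Y}; under {C} K still reaches {D,J,Y} ∋ D.
size 2: {C,J}, {C,Y}, {J,Y}; under {C,J} K still reaches {D,Y} ∋ D.
K↔D cannot be blocked by any observed set — no back-door set.
No mediator lies on a directed K→…→D path.
Neither criterion identifies P(D|do(K)) in this graph.

P(D|do(K)): not identifiable (no BD/FD set).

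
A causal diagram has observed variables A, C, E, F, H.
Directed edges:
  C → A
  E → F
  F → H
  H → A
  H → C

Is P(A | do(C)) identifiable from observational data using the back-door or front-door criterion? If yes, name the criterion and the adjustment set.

desc(C)\{C}={A}; candidates ⊆ {E,F,H}.
size 0: {}; under {} C still reaches {A,E,F,H} ∋ A.
{H}: C⊥A given {H} in G with C→· removed — back-door holds.
P(A|do(C)) = Σ_{H} P(A|C,H)·P(H).

P(A|do(C)): backdoor, adjust for {H}.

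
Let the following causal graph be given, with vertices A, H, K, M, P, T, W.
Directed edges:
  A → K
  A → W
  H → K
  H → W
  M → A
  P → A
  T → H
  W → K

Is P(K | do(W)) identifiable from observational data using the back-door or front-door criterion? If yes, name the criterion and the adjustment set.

desc(W)\{W}={K}; candidates ⊆ {A,H,M,P,T}.
size 0: {}; under {} W still reaches {A,H,K,M,P,T} ∋ K.
size 1: {A}, {H}, {M} …(+2); under {A} W still reaches {H,K,T} ∋ K.
{A,H}: W⊥K given {A,H} in G with W→· removed — back-door holds.
P(K|do(W)) = Σ_{A,H} P(K|W,A,H)·P(A,H).

P(K|do(W)): backdoor, adjust for {A, H}.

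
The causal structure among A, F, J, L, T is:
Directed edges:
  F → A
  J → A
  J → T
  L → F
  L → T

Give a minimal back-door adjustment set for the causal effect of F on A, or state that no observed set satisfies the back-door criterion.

F→A: minimal back-door set ∅.

desc(F)\{F}={A}; candidates ⊆ {J,L,T}.
∅: F⊥A given ∅ in G with F→· removed — back-door holds.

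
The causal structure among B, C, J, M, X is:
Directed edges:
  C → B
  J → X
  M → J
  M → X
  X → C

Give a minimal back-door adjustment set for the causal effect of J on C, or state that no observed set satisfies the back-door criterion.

desc(J)\{J}={B,C,X}; candidates ⊆ {M}.
size 0: {}; under {} J still reaches {B,C,M,X} ∋ C.
{M}: J⊥C given {M} in G with J→· removed — back-door holds.

J→C: minimal back-door set {M}.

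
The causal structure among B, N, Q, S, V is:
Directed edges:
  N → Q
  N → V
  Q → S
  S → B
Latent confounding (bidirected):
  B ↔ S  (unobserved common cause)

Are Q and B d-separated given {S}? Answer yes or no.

Bayes-Ball from Q | {S} reaches {B,N,V}.
B ∈ reach(Q|{S}) ⇒ Q ⊥̸ B | {S}.

No — Q and B are d-connected given {S}.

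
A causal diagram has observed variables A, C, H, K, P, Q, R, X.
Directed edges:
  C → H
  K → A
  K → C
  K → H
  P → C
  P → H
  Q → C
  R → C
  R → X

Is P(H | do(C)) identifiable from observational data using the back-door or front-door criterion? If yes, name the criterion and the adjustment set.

desc(C)\{C}={H}; candidates ⊆ {A,K,P,Q,R,X}.
size 0: {}; under {} C still reaches {A,H,K,P,Q,R,X} ∋ H.
size 1: {A}, {K}, {P} …(+3); under {A} C still reaches {H,K,P,Q,R,X} ∋ H.
{K,P}: C⊥H given {K,P} in G with C→· removed — back-door holds.
P(H|do(C)) = Σ_{K,P} P(H|C,K,P)·P(K,P).

P(H|do(C)): backdoor, adjust for {K, P}.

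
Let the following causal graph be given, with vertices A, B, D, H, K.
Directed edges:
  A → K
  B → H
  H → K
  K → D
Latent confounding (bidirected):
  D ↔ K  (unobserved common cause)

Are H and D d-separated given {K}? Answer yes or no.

No — H and D are d-connected given {K}.

Bayes-Ball from H | {K} reaches {A,B,D}.
D ∈ reach(H|{K}) ⇒ H ⊥̸ D | {K}.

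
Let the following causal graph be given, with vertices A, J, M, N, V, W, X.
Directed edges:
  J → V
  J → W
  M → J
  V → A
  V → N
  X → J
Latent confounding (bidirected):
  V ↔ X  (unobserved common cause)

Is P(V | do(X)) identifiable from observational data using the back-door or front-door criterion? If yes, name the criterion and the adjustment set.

P(V|do(X)): frontdoor, adjust for {J}.

desc(X)\{X}={A,J,N,V,W}; candidates ⊆ {M}.
X↔V: latent back-door arc(s) into X.
size 0: {}; under {} X still reaches {A,N,V} ∋ V.
size 1: {M}; under {M} X still reaches {A,N,V} ∋ V.
X↔V cannot be blocked by any observed set — no back-door set.
{J}: (i) intercepts every directed X→V path; (ii) no back-door X→{J}; (iii) {X} blocks every back-door {J}→V. Front-door holds.
P(V|do(X)) = Σ_{J} P(J|X) Σ_{X'} P(V|J,X')P(X').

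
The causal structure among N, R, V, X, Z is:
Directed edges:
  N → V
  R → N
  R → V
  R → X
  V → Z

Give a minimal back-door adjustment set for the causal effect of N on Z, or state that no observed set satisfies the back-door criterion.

desc(N)\{N}={V,Z}; candidates ⊆ {R,X}.
size 0: {}; under {} N still reaches {R,V,X,Z} ∋ Z.
{R}: N⊥Z given {R} in G with N→· removed — back-door holds.

N→Z: minimal back-door set {R}.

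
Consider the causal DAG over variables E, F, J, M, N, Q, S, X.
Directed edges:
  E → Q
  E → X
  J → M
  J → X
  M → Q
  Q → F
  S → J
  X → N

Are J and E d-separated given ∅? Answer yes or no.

Yes — J ⊥ E | ∅.

Bayes-Ball from J | ∅ reaches {F,M,N,Q,S,X}.
E ∉ reach(J|∅) ⇒ J ⊥ E | ∅.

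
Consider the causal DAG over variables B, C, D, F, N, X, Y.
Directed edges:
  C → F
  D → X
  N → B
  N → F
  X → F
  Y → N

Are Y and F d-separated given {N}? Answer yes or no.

Bayes-Ball from Y | {N} reaches ∅.
F ∉ reach(Y|{N}) ⇒ Y ⊥ F | {N}.

Yes — Y ⊥ F | {N}.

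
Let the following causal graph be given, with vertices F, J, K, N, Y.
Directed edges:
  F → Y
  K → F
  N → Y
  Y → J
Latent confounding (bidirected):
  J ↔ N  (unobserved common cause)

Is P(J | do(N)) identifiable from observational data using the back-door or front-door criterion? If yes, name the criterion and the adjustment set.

P(J|do(N)): frontdoor, adjust for {Y}.

desc(N)\{N}={J,Y}; candidates ⊆ {F,K}.
N↔J: latent back-door arc(s) into N.
size 0: {}; under {} N still reaches {J} ∋ J.
size 1: {F}, {K}; under {F} N still reaches {J} ∋ J.
size 2: {F,K}; under {F,K} N still reaches {J} ∋ J.
N↔J cannot be blocked by any observed set — no back-door set.
{Y}: (i) intercepts every directed N→J path; (ii) no back-door N→{Y}; (iii) {N} blocks every back-door {Y}→J. Front-door holds.
P(J|do(N)) = Σ_{Y} P(Y|N) Σ_{N'} P(J|Y,N')P(N').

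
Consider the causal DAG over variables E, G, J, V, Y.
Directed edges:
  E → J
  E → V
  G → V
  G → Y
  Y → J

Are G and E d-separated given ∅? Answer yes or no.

Yes — G ⊥ E | ∅.

Bayes-Ball from G | ∅ reaches {J,V,Y}.
E ∉ reach(G|∅) ⇒ G ⊥ E | ∅.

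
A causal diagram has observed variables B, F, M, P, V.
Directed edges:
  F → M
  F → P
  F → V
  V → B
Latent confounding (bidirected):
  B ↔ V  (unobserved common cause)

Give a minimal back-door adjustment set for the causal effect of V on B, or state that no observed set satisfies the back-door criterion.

V→B: no observed back-door set.

desc(V)\{V}={B}; candidates ⊆ {F,M,P}.
V↔B: latent back-door arc(s) into V.
size 0: {}; under {} V still reaches {B,F,M,P} ∋ B.
size 1: {F}, {M}, {P}; under {F} V still reaches {B} ∋ B.
size 2: {F,M}, {F,P}, {M,P}; under {F,M} V still reaches {B} ∋ B.
V↔B cannot be blocked by any observed set — no back-door set.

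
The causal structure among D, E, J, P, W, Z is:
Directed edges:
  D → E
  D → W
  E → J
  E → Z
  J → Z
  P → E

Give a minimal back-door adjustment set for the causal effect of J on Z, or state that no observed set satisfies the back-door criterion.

desc(J)\{J}={Z}; candidates ⊆ {D,E,P,W}.
size 0: {}; under {} J still reaches {D,E,P,W,Z} ∋ Z.
{E}: J⊥Z given {E} in G with J→· removed — back-door holds.

J→Z: minimal back-door set {E}.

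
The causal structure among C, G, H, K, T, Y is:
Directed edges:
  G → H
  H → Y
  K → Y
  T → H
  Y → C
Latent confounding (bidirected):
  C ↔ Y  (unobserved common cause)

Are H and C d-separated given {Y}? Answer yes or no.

Bayes-Ball from H | {Y} reaches {C,G,K,T}.
C ∈ reach(H|{Y}) ⇒ H ⊥̸ C | {Y}.

No — H and C are d-connected given {Y}.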